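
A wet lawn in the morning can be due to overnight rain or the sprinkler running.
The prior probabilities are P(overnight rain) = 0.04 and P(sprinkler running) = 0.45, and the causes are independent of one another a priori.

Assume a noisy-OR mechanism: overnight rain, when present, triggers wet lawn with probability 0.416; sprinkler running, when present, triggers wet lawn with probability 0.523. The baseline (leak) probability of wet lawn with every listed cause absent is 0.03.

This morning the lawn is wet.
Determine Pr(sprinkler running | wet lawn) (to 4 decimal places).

Under noisy-OR, P(wet lawn | causes) = 1 − (1−0.03)·∏(1−qᵢ) over the active causes.
P(wet lawn) = 0.03*0.96*0.55 + 0.53731*0.96*0.45 + 0.43352*0.04*0.55 + 0.729789*0.04*0.45 = 0.015840 + 0.232118 + 0.009537 + 0.013136 = 0.270631
Restricting to configurations with sprinkler running present: 0.232118 + 0.013136 = 0.245254.
So P(sprinkler running | wet lawn) = 0.245254/0.270631 ≈ 0.9062.

Pr(sprinkler running | wet lawn) ≈ 0.9062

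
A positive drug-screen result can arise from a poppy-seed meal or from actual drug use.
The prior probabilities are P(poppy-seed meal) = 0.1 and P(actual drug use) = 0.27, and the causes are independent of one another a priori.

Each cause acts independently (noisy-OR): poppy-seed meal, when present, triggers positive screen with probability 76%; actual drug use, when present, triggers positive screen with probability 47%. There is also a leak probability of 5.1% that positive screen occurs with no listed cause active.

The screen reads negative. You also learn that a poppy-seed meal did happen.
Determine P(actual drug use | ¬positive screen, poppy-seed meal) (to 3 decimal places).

P(actual drug use | ¬positive screen, poppy-seed meal) ≈ 0.164

Under noisy-OR, P(positive screen | causes) = 1 − (1−0.051)·∏(1−qᵢ) over the active causes.
P(¬positive screen | poppy-seed meal) = 0.22776*0.73 + 0.120713*0.27 = 0.166265 + 0.032593 = 0.198858
Of this, 0.032593 comes from 0.120713*0.27 (the actual drug use=true cases).
P(actual drug use | ¬positive screen, poppy-seed meal) = 0.032593 / 0.198858 ≈ 0.164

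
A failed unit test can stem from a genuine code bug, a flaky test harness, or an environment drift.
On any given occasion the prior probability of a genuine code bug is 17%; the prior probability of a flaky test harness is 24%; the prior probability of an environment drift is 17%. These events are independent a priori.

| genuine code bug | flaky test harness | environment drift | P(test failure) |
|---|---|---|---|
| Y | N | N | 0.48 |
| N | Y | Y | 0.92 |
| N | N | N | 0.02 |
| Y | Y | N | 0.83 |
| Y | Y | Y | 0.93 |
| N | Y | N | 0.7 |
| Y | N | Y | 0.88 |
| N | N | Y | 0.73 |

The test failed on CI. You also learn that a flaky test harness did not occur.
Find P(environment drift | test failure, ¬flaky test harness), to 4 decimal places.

Numerator (weight on configurations with environment drift): 0.103003 + 0.025432 = 0.128435
Normalizer over all consistent configurations: 0.02·0.83·0.83 + 0.73·0.83·0.17 + 0.48·0.17·0.83 + 0.88·0.17·0.17 = 0.209941
Posterior = 0.128435 / 0.209941 ≈ 0.6118

P(environment drift | test failure, ¬flaky test harness) ≈ 0.6118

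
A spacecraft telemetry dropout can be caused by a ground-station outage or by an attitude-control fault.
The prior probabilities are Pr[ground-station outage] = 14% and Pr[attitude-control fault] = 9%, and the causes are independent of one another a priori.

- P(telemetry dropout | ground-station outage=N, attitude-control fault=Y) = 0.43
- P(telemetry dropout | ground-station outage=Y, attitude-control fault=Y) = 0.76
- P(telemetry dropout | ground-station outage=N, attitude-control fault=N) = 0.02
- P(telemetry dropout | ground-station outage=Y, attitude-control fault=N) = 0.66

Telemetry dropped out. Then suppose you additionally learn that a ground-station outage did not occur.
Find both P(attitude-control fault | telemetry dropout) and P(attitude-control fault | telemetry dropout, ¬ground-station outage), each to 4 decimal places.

P(attitude-control fault | telemetry dropout) ≈ 0.3006; P(attitude-control fault | telemetry dropout, ¬ground-station outage) ≈ 0.6801

For the numerator, keep only attitude-control fault=true terms: 0.033282 + 0.009576 = 0.042858
Denominator P(telemetry dropout): 0.02·0.86·0.91 + 0.43·0.86·0.09 + 0.66·0.14·0.91 + 0.76·0.14·0.09 = 0.142594
Posterior = 0.042858 / 0.142594 ≈ 0.3006

Now also conditioning on ground-station outage≠true:
P(telemetry dropout | ¬ground-station outage) = 0.02×0.91 + 0.43×0.09 = 0.018200 + 0.038700 = 0.056900
Of this, 0.038700 comes from 0.43×0.09 (the attitude-control fault=true cases).
So P(attitude-control fault | telemetry dropout, ¬ground-station outage) = 0.038700/0.056900 ≈ 0.6801.
Ruling out ground-station outage raises the posterior on attitude-control fault — the flip side of explaining away.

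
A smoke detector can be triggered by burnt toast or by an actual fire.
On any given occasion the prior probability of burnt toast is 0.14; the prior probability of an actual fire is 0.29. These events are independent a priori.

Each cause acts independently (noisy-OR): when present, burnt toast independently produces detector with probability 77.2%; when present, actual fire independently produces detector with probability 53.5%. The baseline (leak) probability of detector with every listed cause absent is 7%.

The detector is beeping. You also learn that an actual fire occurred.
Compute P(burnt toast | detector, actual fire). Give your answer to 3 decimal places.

Under noisy-OR, P(detector | causes) = 1 − (1−0.07)·∏(1−qᵢ) over the active causes.
For the numerator, keep only burnt toast=true terms: 0.901401·0.14 = 0.126196
The normalizing constant is 0.56755·0.86 + 0.901401·0.14 = 0.614289
Posterior = 0.126196 / 0.614289 ≈ 0.205

P(burnt toast | detector, actual fire) ≈ 0.205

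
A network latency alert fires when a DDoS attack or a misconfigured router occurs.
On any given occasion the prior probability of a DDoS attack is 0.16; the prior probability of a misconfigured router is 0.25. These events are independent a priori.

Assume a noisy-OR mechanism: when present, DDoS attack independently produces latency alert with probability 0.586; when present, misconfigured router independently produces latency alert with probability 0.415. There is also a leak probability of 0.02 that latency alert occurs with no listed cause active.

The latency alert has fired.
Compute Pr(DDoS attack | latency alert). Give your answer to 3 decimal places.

Under noisy-OR, P(latency alert | causes) = 1 − (1−0.02)·∏(1−qᵢ) over the active causes.
P(latency alert) = 0.02×0.84×0.75 + 0.4267×0.84×0.25 + 0.59428×0.16×0.75 + 0.762654×0.16×0.25 = 0.012600 + 0.089607 + 0.071314 + 0.030506 = 0.204027
Restricting to configurations with DDoS attack present: 0.071314 + 0.030506 = 0.101820.
Hence the posterior is 0.101820/0.204027 ≈ 0.499.

Pr(DDoS attack | latency alert) ≈ 0.499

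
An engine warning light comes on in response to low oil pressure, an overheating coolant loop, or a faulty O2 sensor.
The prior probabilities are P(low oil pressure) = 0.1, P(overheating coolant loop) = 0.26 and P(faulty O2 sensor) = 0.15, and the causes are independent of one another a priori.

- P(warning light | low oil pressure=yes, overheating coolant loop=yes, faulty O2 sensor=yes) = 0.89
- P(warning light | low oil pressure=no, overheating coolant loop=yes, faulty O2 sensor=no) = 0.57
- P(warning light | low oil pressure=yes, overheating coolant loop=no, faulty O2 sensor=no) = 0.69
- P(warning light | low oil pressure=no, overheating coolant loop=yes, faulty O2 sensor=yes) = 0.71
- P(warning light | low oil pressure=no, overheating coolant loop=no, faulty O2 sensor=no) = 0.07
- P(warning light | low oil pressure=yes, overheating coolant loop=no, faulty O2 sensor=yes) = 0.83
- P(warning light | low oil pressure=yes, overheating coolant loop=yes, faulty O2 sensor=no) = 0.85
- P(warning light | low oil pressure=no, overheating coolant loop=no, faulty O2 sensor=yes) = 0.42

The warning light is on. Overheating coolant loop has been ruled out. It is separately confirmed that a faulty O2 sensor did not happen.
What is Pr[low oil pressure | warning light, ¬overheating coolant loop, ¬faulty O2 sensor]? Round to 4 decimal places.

P(warning light | ¬overheating coolant loop, ¬faulty O2 sensor) = 0.07·0.9 + 0.69·0.1 = 0.063000 + 0.069000 = 0.132000
Restricting to configurations with low oil pressure present: 0.69·0.1 = 0.069000.
So P(low oil pressure | warning light, ¬overheating coolant loop, ¬faulty O2 sensor) = 0.069000/0.132000 ≈ 0.5227.

Pr[low oil pressure | warning light, ¬overheating coolant loop, ¬faulty O2 sensor] ≈ 0.5227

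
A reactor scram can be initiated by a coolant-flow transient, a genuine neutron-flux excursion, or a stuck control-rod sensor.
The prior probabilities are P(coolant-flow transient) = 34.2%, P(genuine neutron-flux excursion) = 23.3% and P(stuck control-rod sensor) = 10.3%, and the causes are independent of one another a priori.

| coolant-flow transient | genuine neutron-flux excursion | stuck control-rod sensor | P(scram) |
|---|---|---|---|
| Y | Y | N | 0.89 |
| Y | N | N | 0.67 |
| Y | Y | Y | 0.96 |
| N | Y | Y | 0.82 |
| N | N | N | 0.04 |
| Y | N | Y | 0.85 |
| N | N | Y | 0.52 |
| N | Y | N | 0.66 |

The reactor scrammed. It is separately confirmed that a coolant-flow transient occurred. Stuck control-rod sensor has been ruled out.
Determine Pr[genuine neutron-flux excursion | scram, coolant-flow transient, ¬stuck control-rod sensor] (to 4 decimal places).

Pr[genuine neutron-flux excursion | scram, coolant-flow transient, ¬stuck control-rod sensor] ≈ 0.2875

P(scram | coolant-flow transient, ¬stuck control-rod sensor) = 0.67*0.767 + 0.89*0.233 = 0.513890 + 0.207370 = 0.721260
The genuine neutron-flux excursion-present share is 0.89*0.233 = 0.207370.
So P(genuine neutron-flux excursion | scram, coolant-flow transient, ¬stuck control-rod sensor) = 0.207370/0.721260 ≈ 0.2875.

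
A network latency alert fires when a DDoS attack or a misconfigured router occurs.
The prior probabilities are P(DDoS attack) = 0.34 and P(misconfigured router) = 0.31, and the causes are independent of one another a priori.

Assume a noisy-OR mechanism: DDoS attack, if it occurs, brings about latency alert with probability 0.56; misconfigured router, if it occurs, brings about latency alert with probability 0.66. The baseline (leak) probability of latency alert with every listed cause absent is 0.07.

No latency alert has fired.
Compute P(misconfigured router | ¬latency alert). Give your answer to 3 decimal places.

P(misconfigured router | ¬latency alert) ≈ 0.133

Under noisy-OR, P(latency alert | causes) = 1 − (1−0.07)·∏(1−qᵢ) over the active causes.
Enumerate the 4 (DDoS attack, misconfigured router) configurations and weight by the priors:
  P(¬latency alert) = 0.93×0.66×0.69 + 0.3162×0.66×0.31 + 0.4092×0.34×0.69 + 0.139128×0.34×0.31
        = 0.423522 + 0.064695 + 0.095998 + 0.014664 = 0.598879
Keeping only the misconfigured router-present terms gives 0.079359, so
  P(misconfigured router | ¬latency alert) = 0.079359 / 0.598879 ≈ 0.133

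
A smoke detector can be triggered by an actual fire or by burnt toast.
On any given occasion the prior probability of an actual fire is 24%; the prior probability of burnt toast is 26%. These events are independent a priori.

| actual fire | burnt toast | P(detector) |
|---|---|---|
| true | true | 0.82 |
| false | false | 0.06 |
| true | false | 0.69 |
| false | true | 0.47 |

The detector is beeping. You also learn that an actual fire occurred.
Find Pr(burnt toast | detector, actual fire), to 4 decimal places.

Sum P(detector|·) weighted by the priors over both values of burnt toast:
  P(detector | actual fire) = 0.69·0.74 + 0.82·0.26
        = 0.510600 + 0.213200 = 0.723800
Keeping only the burnt toast-present terms gives 0.213200, so
  P(burnt toast | detector, actual fire) = 0.213200 / 0.723800 ≈ 0.2946

Pr(burnt toast | detector, actual fire) ≈ 0.2946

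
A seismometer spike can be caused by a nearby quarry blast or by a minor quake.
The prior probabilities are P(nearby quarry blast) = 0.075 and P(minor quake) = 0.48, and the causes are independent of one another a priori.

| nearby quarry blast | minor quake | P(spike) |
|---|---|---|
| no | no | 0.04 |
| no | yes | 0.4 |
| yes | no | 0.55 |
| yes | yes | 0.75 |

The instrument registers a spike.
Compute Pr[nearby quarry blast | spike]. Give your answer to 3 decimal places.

P(spike) = 0.04×0.925×0.52 + 0.4×0.925×0.48 + 0.55×0.075×0.52 + 0.75×0.075×0.48 = 0.019240 + 0.177600 + 0.021450 + 0.027000 = 0.245290
Restricting to configurations with nearby quarry blast present: 0.021450 + 0.027000 = 0.048450.
Hence the posterior is 0.048450/0.245290 ≈ 0.198.

Pr[nearby quarry blast | spike] ≈ 0.198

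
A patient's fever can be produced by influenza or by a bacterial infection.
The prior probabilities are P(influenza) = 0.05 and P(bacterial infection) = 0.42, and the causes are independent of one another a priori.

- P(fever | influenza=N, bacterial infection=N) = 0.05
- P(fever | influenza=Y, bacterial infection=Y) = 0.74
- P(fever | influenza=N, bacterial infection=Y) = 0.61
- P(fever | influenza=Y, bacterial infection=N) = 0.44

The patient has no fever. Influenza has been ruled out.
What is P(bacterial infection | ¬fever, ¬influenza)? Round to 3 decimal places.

P(bacterial infection | ¬fever, ¬influenza) ≈ 0.229

Enumerate both values of bacterial infection and weight by the priors:
  P(¬fever | ¬influenza) = 0.95×0.58 + 0.39×0.42
        = 0.551000 + 0.163800 = 0.714800
Keeping only the bacterial infection-present terms gives 0.163800, so
  P(bacterial infection | ¬fever, ¬influenza) = 0.163800 / 0.714800 ≈ 0.229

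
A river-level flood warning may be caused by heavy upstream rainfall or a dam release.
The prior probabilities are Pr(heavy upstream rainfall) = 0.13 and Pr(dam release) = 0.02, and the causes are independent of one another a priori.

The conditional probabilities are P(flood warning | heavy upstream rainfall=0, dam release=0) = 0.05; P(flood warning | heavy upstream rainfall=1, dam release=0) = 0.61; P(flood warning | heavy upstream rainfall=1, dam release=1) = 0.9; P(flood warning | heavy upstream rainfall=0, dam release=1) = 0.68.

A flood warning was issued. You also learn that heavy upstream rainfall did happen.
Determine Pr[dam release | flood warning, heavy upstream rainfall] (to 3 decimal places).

Pr[dam release | flood warning, heavy upstream rainfall] ≈ 0.029

Enumerate both values of dam release and weight by the priors:
  P(flood warning | heavy upstream rainfall) = 0.61×0.98 + 0.9×0.02
        = 0.597800 + 0.018000 = 0.615800
Keeping only the dam release-present terms gives 0.018000, so
  P(dam release | flood warning, heavy upstream rainfall) = 0.018000 / 0.615800 ≈ 0.029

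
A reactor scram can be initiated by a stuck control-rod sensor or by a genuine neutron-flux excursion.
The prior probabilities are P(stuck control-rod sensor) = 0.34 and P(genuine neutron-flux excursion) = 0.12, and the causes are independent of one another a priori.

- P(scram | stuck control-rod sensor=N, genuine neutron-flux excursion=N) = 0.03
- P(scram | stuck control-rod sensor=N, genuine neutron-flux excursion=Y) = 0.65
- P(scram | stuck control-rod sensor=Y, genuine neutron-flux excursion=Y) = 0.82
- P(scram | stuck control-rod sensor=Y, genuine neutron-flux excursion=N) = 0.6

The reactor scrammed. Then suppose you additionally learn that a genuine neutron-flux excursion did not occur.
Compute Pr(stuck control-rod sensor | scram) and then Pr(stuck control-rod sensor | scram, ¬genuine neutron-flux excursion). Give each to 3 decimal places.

P(scram) = 0.03*0.66*0.88 + 0.65*0.66*0.12 + 0.6*0.34*0.88 + 0.82*0.34*0.12 = 0.017424 + 0.051480 + 0.179520 + 0.033456 = 0.281880
Of this, 0.212976 comes from 0.179520 + 0.033456 (the stuck control-rod sensor=true cases).
So P(stuck control-rod sensor | scram) = 0.212976/0.281880 ≈ 0.756.

Now also conditioning on genuine neutron-flux excursion≠true:
Weight on stuck control-rod sensor=true, given the evidence: 0.6×0.34 = 0.204000
Normalizer over all consistent configurations: 0.03×0.66 + 0.6×0.34 = 0.223800
Posterior = 0.204000 / 0.223800 ≈ 0.912

Pr(stuck control-rod sensor | scram) ≈ 0.756; Pr(stuck control-rod sensor | scram, ¬genuine neutron-flux excursion) ≈ 0.912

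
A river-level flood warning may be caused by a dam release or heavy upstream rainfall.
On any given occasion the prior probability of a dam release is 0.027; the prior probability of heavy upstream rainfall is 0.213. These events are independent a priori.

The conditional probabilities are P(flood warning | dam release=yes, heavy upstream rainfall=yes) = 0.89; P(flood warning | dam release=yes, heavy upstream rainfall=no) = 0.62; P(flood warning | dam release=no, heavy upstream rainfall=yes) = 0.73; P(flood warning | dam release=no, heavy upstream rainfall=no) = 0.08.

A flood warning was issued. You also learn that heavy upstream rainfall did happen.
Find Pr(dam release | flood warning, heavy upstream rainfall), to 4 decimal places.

Pr(dam release | flood warning, heavy upstream rainfall) ≈ 0.0327

P(flood warning | heavy upstream rainfall) = 0.73×0.973 + 0.89×0.027 = 0.710290 + 0.024030 = 0.734320
Of this, 0.024030 comes from 0.89×0.027 (the dam release=true cases).
P(dam release | flood warning, heavy upstream rainfall) = 0.024030 / 0.734320 ≈ 0.0327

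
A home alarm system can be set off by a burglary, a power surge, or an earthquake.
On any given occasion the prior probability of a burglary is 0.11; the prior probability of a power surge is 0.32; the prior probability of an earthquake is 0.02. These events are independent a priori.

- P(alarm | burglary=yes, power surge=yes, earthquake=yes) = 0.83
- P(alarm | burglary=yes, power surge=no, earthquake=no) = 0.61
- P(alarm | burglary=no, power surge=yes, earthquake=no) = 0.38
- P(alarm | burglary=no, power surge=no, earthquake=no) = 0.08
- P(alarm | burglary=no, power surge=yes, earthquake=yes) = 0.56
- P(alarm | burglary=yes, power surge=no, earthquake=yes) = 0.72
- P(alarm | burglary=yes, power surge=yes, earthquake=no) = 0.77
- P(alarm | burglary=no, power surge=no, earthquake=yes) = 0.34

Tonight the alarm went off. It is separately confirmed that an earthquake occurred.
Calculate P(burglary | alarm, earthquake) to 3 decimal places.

P(alarm | earthquake) = 0.34*0.89*0.68 + 0.56*0.89*0.32 + 0.72*0.11*0.68 + 0.83*0.11*0.32 = 0.205768 + 0.159488 + 0.053856 + 0.029216 = 0.448328
Restricting to configurations with burglary present: 0.053856 + 0.029216 = 0.083072.
So P(burglary | alarm, earthquake) = 0.083072/0.448328 ≈ 0.185.

P(burglary | alarm, earthquake) ≈ 0.185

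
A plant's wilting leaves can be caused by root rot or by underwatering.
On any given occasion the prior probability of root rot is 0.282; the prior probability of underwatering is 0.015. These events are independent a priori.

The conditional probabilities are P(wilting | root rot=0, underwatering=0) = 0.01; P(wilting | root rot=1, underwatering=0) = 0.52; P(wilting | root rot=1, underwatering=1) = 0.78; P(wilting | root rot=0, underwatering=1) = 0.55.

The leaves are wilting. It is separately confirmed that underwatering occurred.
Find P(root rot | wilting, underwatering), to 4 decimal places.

By total probability over both values of root rot:
  P(wilting | underwatering) = 0.55×0.718 + 0.78×0.282
        = 0.394900 + 0.219960 = 0.614860
Configurations with root rot contribute 0.219960, so
  P(root rot | wilting, underwatering) = 0.219960 / 0.614860 ≈ 0.3577

P(root rot | wilting, underwatering) ≈ 0.3577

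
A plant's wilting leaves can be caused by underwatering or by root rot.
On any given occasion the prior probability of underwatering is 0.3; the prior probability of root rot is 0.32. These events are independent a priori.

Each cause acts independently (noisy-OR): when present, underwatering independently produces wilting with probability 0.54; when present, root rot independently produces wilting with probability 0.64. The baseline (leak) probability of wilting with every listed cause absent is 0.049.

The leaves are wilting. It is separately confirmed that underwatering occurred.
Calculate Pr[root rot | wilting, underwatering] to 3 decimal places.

Pr[root rot | wilting, underwatering] ≈ 0.413

Under noisy-OR, P(wilting | causes) = 1 − (1−0.049)·∏(1−qᵢ) over the active causes.
Sum P(wilting|·) weighted by the priors over both values of root rot:
  P(wilting | underwatering) = 0.56254×0.68 + 0.842514×0.32
        = 0.382527 + 0.269604 = 0.652131
The terms with root rot present sum to 0.269604, so
  P(root rot | wilting, underwatering) = 0.269604 / 0.652131 ≈ 0.413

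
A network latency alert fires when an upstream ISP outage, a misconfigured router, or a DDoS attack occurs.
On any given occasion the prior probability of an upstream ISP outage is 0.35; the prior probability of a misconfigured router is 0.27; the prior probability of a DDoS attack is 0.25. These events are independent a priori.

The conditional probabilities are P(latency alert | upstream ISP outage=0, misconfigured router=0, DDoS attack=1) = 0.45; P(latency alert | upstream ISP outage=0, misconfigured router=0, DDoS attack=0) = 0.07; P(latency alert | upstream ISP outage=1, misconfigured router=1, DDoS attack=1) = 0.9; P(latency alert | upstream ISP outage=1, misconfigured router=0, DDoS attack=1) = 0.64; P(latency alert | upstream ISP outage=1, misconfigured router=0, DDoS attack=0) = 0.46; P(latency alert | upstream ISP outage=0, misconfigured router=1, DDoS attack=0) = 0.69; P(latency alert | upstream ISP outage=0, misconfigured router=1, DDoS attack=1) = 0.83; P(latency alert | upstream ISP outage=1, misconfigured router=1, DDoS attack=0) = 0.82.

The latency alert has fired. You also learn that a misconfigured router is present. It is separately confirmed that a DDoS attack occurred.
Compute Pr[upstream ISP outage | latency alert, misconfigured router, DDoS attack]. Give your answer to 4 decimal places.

Weight on upstream ISP outage=true, given the evidence: 0.9·0.35 = 0.315000
Normalizer over all consistent configurations: 0.83·0.65 + 0.9·0.35 = 0.854500
Posterior = 0.315000 / 0.854500 ≈ 0.3686

Pr[upstream ISP outage | latency alert, misconfigured router, DDoS attack] ≈ 0.3686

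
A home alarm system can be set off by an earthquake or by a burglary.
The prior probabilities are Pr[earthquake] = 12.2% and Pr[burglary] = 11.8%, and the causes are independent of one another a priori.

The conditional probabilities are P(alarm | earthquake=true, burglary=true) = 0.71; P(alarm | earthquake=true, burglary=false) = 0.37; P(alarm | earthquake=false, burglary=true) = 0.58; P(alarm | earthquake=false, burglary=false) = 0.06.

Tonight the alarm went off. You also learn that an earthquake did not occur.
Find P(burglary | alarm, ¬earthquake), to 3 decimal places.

For the numerator, keep only burglary=true terms: 0.58*0.118 = 0.068440
Denominator P(alarm | ¬earthquake): 0.06*0.882 + 0.58*0.118 = 0.121360
P(burglary | alarm, ¬earthquake) = 0.068440/0.121360 ≈ 0.564

P(burglary | alarm, ¬earthquake) ≈ 0.564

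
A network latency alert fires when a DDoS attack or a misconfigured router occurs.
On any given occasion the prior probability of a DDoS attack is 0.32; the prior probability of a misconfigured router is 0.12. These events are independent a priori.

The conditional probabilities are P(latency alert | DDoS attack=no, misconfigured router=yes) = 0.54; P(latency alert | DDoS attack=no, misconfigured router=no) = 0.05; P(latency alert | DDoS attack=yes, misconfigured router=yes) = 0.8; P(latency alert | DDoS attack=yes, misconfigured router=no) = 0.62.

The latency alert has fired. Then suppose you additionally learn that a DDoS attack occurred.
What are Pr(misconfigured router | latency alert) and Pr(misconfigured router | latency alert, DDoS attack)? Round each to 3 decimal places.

For the numerator, keep only misconfigured router=true terms: 0.044064 + 0.030720 = 0.074784
The normalizing constant is 0.05*0.68*0.88 + 0.54*0.68*0.12 + 0.62*0.32*0.88 + 0.8*0.32*0.12 = 0.279296
P(misconfigured router | latency alert) = 0.074784/0.279296 ≈ 0.268

Now also conditioning on DDoS attack=true:
By total probability over both values of misconfigured router:
  P(latency alert | DDoS attack) = 0.62×0.88 + 0.8×0.12
        = 0.545600 + 0.096000 = 0.641600
Configurations with misconfigured router contribute 0.096000, so
  P(misconfigured router | latency alert, DDoS attack) = 0.096000 / 0.641600 ≈ 0.150
— DDoS attack explains away the evidence for misconfigured router.

Pr(misconfigured router | latency alert) ≈ 0.268; Pr(misconfigured router | latency alert, DDoS attack) ≈ 0.150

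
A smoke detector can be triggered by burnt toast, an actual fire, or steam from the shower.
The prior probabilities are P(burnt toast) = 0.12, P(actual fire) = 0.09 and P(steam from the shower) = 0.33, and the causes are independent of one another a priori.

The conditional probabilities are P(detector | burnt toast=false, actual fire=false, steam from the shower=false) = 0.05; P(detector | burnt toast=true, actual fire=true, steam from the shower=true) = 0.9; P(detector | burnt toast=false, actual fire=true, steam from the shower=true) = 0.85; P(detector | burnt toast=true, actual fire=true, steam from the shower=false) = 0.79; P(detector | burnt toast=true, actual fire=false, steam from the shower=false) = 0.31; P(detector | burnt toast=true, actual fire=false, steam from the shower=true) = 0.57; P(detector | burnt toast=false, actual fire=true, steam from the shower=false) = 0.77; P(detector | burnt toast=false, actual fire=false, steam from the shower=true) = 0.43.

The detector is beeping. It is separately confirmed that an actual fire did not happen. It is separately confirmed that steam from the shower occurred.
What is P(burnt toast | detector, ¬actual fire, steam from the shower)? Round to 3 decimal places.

P(burnt toast | detector, ¬actual fire, steam from the shower) ≈ 0.153

Sum P(detector|·) weighted by the priors over both values of burnt toast:
  P(detector | ¬actual fire, steam from the shower) = 0.43·0.88 + 0.57·0.12
        = 0.378400 + 0.068400 = 0.446800
Configurations with burnt toast contribute 0.068400, so
  P(burnt toast | detector, ¬actual fire, steam from the shower) = 0.068400 / 0.446800 ≈ 0.153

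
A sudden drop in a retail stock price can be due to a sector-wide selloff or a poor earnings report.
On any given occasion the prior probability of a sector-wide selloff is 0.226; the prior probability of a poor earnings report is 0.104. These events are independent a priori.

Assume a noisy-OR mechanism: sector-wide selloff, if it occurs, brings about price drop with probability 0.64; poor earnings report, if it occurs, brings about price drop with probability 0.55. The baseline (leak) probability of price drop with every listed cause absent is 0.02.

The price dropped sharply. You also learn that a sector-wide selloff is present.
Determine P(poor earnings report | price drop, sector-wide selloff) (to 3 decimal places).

P(poor earnings report | price drop, sector-wide selloff) ≈ 0.131

Under noisy-OR, P(price drop | causes) = 1 − (1−0.02)·∏(1−qᵢ) over the active causes.
P(price drop | sector-wide selloff) = 0.6472*0.896 + 0.84124*0.104 = 0.579891 + 0.087489 = 0.667380
Restricting to configurations with poor earnings report present: 0.84124*0.104 = 0.087489.
Hence the posterior is 0.087489/0.667380 ≈ 0.131.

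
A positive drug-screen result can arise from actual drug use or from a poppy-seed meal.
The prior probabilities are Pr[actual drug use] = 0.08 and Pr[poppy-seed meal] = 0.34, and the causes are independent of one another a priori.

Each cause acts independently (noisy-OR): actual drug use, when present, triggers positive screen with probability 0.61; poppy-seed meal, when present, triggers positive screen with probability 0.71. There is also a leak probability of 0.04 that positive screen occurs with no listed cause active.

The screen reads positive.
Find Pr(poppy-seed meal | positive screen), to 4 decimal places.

Pr(poppy-seed meal | positive screen) ≈ 0.8135

Under noisy-OR, P(positive screen | causes) = 1 − (1−0.04)·∏(1−qᵢ) over the active causes.
P(positive screen) = 0.04*0.92*0.66 + 0.7216*0.92*0.34 + 0.6256*0.08*0.66 + 0.891424*0.08*0.34 = 0.024288 + 0.225716 + 0.033032 + 0.024247 = 0.307283
Of this, 0.249963 comes from 0.225716 + 0.024247 (the poppy-seed meal=true cases).
P(poppy-seed meal | positive screen) = 0.249963 / 0.307283 ≈ 0.8135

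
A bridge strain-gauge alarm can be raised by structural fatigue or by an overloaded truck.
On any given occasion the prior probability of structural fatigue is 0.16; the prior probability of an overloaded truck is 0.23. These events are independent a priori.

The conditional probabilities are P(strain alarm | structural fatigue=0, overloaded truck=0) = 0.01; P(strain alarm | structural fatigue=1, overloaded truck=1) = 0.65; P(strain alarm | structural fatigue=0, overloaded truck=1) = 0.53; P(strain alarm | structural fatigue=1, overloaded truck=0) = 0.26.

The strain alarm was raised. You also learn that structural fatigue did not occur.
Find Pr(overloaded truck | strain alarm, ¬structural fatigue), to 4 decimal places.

Pr(overloaded truck | strain alarm, ¬structural fatigue) ≈ 0.9406

Enumerate both values of overloaded truck and weight by the priors:
  P(strain alarm | ¬structural fatigue) = 0.01×0.77 + 0.53×0.23
        = 0.007700 + 0.121900 = 0.129600
Keeping only the overloaded truck-present terms gives 0.121900, so
  P(overloaded truck | strain alarm, ¬structural fatigue) = 0.121900 / 0.129600 ≈ 0.9406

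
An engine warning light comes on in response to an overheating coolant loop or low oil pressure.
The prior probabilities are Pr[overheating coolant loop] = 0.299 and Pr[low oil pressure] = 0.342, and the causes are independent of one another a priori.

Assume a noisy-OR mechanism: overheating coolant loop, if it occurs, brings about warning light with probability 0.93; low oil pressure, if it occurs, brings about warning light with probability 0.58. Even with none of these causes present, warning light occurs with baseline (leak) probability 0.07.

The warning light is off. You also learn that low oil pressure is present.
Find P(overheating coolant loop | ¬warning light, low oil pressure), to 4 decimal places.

P(overheating coolant loop | ¬warning light, low oil pressure) ≈ 0.0290

Under noisy-OR, P(warning light | causes) = 1 − (1−0.07)·∏(1−qᵢ) over the active causes.
Enumerate both values of overheating coolant loop and weight by the priors:
  P(¬warning light | low oil pressure) = 0.3906·0.701 + 0.027342·0.299
        = 0.273811 + 0.008175 = 0.281986
Keeping only the overheating coolant loop-present terms gives 0.008175, so
  P(overheating coolant loop | ¬warning light, low oil pressure) = 0.008175 / 0.281986 ≈ 0.0290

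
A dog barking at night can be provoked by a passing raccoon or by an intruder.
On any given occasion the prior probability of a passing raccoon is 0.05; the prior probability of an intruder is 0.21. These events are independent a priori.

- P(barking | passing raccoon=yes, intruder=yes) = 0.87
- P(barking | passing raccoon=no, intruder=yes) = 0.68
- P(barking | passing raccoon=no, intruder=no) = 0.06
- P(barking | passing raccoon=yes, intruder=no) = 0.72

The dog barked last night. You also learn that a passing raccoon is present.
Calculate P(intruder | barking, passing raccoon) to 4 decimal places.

Weight on intruder=true, given the evidence: 0.87*0.21 = 0.182700
Normalizer over all consistent configurations: 0.72*0.79 + 0.87*0.21 = 0.751500
Posterior = 0.182700 / 0.751500 ≈ 0.2431

P(intruder | barking, passing raccoon) ≈ 0.2431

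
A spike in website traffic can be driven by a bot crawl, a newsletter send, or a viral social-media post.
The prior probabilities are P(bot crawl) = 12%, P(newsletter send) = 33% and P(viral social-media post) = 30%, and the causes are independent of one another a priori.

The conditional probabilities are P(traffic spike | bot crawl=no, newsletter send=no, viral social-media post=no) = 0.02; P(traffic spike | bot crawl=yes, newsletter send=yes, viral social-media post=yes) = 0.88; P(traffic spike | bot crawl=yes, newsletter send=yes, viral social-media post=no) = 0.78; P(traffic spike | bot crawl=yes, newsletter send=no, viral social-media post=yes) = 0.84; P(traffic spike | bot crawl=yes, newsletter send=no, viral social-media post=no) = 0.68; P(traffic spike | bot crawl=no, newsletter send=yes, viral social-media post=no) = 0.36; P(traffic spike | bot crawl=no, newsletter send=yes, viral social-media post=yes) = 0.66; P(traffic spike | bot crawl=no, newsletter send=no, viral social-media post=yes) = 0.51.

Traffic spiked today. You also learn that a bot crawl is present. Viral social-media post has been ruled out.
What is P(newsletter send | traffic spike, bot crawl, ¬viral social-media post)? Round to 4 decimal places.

P(newsletter send | traffic spike, bot crawl, ¬viral social-media post) ≈ 0.3610

Weight on newsletter send=true, given the evidence: 0.78·0.33 = 0.257400
Normalizer over all consistent configurations: 0.68·0.67 + 0.78·0.33 = 0.713000
P(newsletter send | traffic spike, bot crawl, ¬viral social-media post) = 0.257400/0.713000 ≈ 0.3610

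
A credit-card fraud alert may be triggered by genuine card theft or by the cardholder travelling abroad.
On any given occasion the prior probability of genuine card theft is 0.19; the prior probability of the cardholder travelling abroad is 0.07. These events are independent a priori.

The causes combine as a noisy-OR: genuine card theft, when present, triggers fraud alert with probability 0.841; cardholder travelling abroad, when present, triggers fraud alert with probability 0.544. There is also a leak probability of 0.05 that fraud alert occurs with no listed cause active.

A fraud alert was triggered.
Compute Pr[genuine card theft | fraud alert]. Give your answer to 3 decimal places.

Pr[genuine card theft | fraud alert] ≈ 0.699

Under noisy-OR, P(fraud alert | causes) = 1 − (1−0.05)·∏(1−qᵢ) over the active causes.
For the numerator, keep only genuine card theft=true terms: 0.150009 + 0.012384 = 0.162393
Normalizer over all consistent configurations: 0.05*0.81*0.93 + 0.5668*0.81*0.07 + 0.84895*0.19*0.93 + 0.931121*0.19*0.07 = 0.232196
P(genuine card theft | fraud alert) = 0.162393/0.232196 ≈ 0.699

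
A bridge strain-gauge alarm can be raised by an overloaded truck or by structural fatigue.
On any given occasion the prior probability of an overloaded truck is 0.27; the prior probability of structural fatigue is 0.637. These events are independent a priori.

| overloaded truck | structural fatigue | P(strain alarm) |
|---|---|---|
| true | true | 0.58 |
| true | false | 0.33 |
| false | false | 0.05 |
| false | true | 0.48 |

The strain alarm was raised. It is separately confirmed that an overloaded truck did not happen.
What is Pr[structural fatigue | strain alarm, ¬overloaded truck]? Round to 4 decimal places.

P(strain alarm | ¬overloaded truck) = 0.05*0.363 + 0.48*0.637 = 0.018150 + 0.305760 = 0.323910
The structural fatigue-present share is 0.48*0.637 = 0.305760.
Hence the posterior is 0.305760/0.323910 ≈ 0.9440.

Pr[structural fatigue | strain alarm, ¬overloaded truck] ≈ 0.9440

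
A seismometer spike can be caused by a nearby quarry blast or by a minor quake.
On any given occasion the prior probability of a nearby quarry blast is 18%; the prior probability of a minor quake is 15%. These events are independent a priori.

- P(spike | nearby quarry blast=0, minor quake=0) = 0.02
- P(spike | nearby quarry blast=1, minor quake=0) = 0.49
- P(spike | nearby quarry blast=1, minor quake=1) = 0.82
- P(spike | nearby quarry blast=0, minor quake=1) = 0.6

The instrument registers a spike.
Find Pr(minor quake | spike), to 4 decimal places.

Pr(minor quake | spike) ≈ 0.5190

Sum P(spike|·) weighted by the priors over the 4 (nearby quarry blast, minor quake) configurations:
  P(spike) = 0.02×0.82×0.85 + 0.6×0.82×0.15 + 0.49×0.18×0.85 + 0.82×0.18×0.15
        = 0.013940 + 0.073800 + 0.074970 + 0.022140 = 0.184850
Configurations with minor quake contribute 0.095940, so
  P(minor quake | spike) = 0.095940 / 0.184850 ≈ 0.5190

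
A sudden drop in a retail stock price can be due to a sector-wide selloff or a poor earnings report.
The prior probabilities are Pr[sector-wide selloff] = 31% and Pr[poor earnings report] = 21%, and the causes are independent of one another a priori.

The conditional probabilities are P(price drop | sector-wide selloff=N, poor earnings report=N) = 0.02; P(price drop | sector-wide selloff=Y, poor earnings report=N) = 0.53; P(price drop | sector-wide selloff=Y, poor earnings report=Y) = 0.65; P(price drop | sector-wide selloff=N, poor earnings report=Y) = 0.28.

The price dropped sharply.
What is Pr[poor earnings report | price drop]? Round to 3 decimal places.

By total probability over the 4 (sector-wide selloff, poor earnings report) configurations:
  P(price drop) = 0.02×0.69×0.79 + 0.28×0.69×0.21 + 0.53×0.31×0.79 + 0.65×0.31×0.21
        = 0.010902 + 0.040572 + 0.129797 + 0.042315 = 0.223586
The terms with poor earnings report present sum to 0.082887, so
  P(poor earnings report | price drop) = 0.082887 / 0.223586 ≈ 0.371

Pr[poor earnings report | price drop] ≈ 0.371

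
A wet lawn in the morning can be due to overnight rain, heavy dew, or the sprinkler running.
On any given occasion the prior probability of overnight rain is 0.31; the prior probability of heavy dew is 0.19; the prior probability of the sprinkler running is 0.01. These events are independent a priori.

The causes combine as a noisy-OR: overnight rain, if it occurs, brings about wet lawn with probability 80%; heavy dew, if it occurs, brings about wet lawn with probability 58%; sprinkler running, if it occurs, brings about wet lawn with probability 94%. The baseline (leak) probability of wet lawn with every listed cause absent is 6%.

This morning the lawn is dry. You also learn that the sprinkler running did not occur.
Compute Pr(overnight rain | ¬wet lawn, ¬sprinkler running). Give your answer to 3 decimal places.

Pr(overnight rain | ¬wet lawn, ¬sprinkler running) ≈ 0.082

Under noisy-OR, P(wet lawn | causes) = 1 − (1−0.06)·∏(1−qᵢ) over the active causes.
Enumerate the 4 (overnight rain, heavy dew) configurations and weight by the priors:
  P(¬wet lawn | ¬sprinkler running) = 0.94·0.69·0.81 + 0.3948·0.69·0.19 + 0.188·0.31·0.81 + 0.07896·0.31·0.19
        = 0.525366 + 0.051758 + 0.047207 + 0.004651 = 0.628982
Configurations with overnight rain contribute 0.051858, so
  P(overnight rain | ¬wet lawn, ¬sprinkler running) = 0.051858 / 0.628982 ≈ 0.082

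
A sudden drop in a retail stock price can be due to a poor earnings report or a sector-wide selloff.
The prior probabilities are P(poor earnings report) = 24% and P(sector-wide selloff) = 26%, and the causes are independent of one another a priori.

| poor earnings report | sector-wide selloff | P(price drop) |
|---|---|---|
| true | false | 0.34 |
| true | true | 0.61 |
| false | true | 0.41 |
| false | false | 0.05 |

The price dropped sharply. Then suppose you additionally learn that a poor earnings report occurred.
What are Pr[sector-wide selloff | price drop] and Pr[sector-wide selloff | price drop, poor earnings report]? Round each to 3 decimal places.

By total probability over the 4 (poor earnings report, sector-wide selloff) configurations:
  P(price drop) = 0.05·0.76·0.74 + 0.41·0.76·0.26 + 0.34·0.24·0.74 + 0.61·0.24·0.26
        = 0.028120 + 0.081016 + 0.060384 + 0.038064 = 0.207584
Configurations with sector-wide selloff contribute 0.119080, so
  P(sector-wide selloff | price drop) = 0.119080 / 0.207584 ≈ 0.574

With the extra evidence:
Sum P(price drop|·) weighted by the priors over both values of sector-wide selloff:
  P(price drop | poor earnings report) = 0.34·0.74 + 0.61·0.26
        = 0.251600 + 0.158600 = 0.410200
Configurations with sector-wide selloff contribute 0.158600, so
  P(sector-wide selloff | price drop, poor earnings report) = 0.158600 / 0.410200 ≈ 0.387

Pr[sector-wide selloff | price drop] ≈ 0.574; Pr[sector-wide selloff | price drop, poor earnings report] ≈ 0.387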